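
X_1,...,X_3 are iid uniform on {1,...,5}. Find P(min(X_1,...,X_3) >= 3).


P(min >= 3) = P(all X_i >= 3) = (P(X_1 >= 3))^3
= (3/5)^3 = 27/125

27/125


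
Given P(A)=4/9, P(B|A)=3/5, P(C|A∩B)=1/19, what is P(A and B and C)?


P(A∩B∩C) = P(A) * P(B|A) * P(C|A∩B)
= 4/9 * 3/5 * 1/19
= 4/15 * 1/19 = 4/285

4/285


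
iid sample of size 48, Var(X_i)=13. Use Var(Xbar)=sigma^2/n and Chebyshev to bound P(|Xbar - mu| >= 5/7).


Var(Xbar) = Var(X)/n = 13/48
Chebyshev: P(|Xbar-mu| >= 5/7) <= Var(Xbar)/(5/7)^2 = (13/48)/(25/49) = 637/1200

637/1200


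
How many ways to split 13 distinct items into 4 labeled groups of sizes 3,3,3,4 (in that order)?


13! = 6227020800
Denominator: 3!=6 * 3!=6 * 3!=6 * 4!=24
Coefficient = 6227020800 / 5184 = 1201200

1201200


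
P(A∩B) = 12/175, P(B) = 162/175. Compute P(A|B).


P(A|B) = P(A∩B)/P(B) = (12/175)/(162/175) = 12/162 = 2/27

2/27


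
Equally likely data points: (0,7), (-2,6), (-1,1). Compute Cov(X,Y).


E[X]=-1, E[Y]=14/3, E[XY]=-13/3
Cov(X,Y) = E[XY] - E[X]E[Y] = -13/3 + 1*14/3 = 1/3

1/3


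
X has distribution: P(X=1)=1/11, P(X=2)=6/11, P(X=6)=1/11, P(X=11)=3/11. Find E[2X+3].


E[2X+3] = sum(g(x)*P(x))
= 5*1/11 + 7*6/11 + 15*1/11 + 25*3/11
= 137/11

137/11


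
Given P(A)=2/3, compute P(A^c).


P(A') = 1 - P(A) = 1 - 2/3 = 1/3

1/3


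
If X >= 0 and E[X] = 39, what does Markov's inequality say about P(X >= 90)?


Markov: P(X >= a) <= E[X]/a
P(X >= 90) <= 39/90 = 13/30

13/30


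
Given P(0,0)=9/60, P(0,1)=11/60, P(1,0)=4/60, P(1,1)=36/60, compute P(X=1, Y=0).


Read from table: P(X=1, Y=0) = 4/60 = 1/15

1/15


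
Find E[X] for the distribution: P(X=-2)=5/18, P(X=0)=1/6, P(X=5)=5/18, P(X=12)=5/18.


E[X] = sum(x * P(x))
= -2*5/18 + 0*1/6 + 5*5/18 + 12*5/18
= 25/6

25/6


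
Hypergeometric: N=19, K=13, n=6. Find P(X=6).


P(X=6) = C(13,6)*C(6,0) / C(19,6)
= 1716*1 / 27132
= 1716/27132 = 143/2261

143/2261


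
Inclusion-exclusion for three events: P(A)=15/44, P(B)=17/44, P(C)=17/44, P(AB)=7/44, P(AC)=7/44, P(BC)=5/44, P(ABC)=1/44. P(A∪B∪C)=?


P(A∪B∪C) = P(A)+P(B)+P(C) - P(AB)-P(AC)-P(BC) + P(ABC)
= 15/44+17/44+17/44 - 7/44-7/44-5/44 + 1/44
= 31/44

31/44


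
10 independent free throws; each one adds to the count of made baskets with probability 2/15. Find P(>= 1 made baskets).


P(at least one) = 1 - P(none)
P(none) = (1 - 2/15)^10 = (13/15)^10 = 137858491849/576650390625
P(at least one) = 1 - 137858491849/576650390625 = 438791898776/576650390625

438791898776/576650390625


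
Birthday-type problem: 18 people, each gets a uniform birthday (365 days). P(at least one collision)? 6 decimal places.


P(all different) = prod((365-i)/365 for i=0..17) = 0.653089
P(at least one match) = 1 - 0.653089 = 0.346911

0.346911


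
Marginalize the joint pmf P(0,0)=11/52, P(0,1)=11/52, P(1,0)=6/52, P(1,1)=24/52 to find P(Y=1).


P(Y=1) = P(0,1)+P(1,1) = 11/52 + 24/52 = 35/52

35/52


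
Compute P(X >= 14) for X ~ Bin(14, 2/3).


P(X>=14) = P(X=14)
= 16384/4782969
= 16384/4782969

16384/4782969


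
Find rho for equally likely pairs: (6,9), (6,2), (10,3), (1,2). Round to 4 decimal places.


Cov(X,Y) = 1.5000, Var(X) = 10.1875, Var(Y) = 8.5000
rho = Cov/(sqrt(VarX)*sqrt(VarY)) = 0.1612

0.1612


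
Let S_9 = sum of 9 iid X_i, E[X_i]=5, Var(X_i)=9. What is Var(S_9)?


By independence, Var(S_n) = n*Var(X_1) = 9*9 = 81

81


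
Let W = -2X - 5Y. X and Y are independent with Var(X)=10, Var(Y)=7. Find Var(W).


Independence => Cov(X,Y)=0
Var(-2X - 5Y) = (-2)^2*Var(X) + (-5)^2*Var(Y)
= 4*10 + 25*7 = 215

215


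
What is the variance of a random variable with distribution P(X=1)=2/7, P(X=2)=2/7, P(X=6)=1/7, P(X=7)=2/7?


E[X] = 26/7, E[X^2] = 144/7
Var(X) = E[X^2] - (E[X])^2 = 144/7 - (26/7)^2 = 332/49

332/49


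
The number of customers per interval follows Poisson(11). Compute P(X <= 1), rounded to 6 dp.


P(X<=1) = e^(-11)*11^0/0! + e^(-11)*11^1/1!
≈ 0.0000167017 + 0.0001837187
= 0.0002004204
≈ 0.000200

0.000200


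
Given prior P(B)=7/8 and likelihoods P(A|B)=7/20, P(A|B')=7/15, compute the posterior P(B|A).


P(A) = P(A|B)P(B) + P(A|B')P(B') = 7/20*7/8 + 7/15*1/8 = 35/96
P(B|A) = P(A|B)P(B)/P(A) = (49/160)/(35/96) = 21/25

21/25


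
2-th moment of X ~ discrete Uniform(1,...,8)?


E[X^2] = (1/8) * sum(x^2 for x=1..8)
= 204/8 = 51/2

51/2


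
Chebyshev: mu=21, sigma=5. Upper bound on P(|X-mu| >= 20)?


k = 20/5 = 4
Chebyshev: P(|X-mu| >= k*sigma) <= 1/k^2 = 1/4^2 = 1/16

1/16


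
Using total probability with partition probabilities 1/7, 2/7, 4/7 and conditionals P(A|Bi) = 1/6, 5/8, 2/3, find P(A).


P(A) = P(A|B1)P(B1) + P(A|B2)P(B2) + P(A|B3)P(B3)
= 1/6*1/7 + 5/8*2/7 + 2/3*4/7
= 1/42 + 5/28 + 8/21 = 7/12

7/12


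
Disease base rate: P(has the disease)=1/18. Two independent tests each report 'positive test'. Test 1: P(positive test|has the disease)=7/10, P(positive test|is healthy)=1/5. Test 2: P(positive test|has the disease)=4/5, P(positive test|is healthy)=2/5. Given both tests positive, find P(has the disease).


After test 1: P(+) = 7/10*1/18 + 1/5*17/18 = 41/180
P(B|+) = (7/180)/(41/180) = 7/41
After test 2 (use post1 as new prior): P(+) = 4/5*7/41 + 2/5*34/41 = 96/205
P(B|+,+) = (28/205)/(96/205) = 7/24

7/24


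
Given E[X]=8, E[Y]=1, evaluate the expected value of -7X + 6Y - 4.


E[-7X + 6Y - 4] = -7*E[X] + 6*E[Y] - 4
= (-7)*(8) + (6)*(1) + (-4)
= -56 + 6 - 4 = -54

-54


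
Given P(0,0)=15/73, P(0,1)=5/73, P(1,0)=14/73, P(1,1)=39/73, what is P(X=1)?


P(X=1) = P(1,0)+P(1,1) = 14/73 + 39/73 = 53/73

53/73


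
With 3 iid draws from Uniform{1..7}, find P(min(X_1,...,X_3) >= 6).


P(min >= 6) = P(all X_i >= 6) = (P(X_1 >= 6))^3
= (2/7)^3 = 8/343

8/343


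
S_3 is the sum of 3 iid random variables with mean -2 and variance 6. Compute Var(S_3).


By independence, Var(S_n) = n*Var(X_1) = 3*6 = 18

18


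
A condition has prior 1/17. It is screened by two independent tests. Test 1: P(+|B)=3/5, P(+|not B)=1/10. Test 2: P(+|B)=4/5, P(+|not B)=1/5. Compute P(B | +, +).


After test 1: P(+) = 3/5*1/17 + 1/10*16/17 = 11/85
P(B|+) = (3/85)/(11/85) = 3/11
After test 2 (use post1 as new prior): P(+) = 4/5*3/11 + 1/5*8/11 = 4/11
P(B|+,+) = (12/55)/(4/11) = 3/5

3/5


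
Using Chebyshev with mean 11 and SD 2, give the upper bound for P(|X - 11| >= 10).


k = 10/2 = 5
Chebyshev: P(|X-mu| >= k*sigma) <= 1/k^2 = 1/5^2 = 1/25

1/25


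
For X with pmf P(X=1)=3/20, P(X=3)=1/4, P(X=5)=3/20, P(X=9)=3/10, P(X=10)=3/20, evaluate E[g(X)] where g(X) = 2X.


E[2X] = sum(g(x)*P(x))
= 2*3/20 + 6*1/4 + 10*3/20 + 18*3/10 + 20*3/20
= 117/10

117/10


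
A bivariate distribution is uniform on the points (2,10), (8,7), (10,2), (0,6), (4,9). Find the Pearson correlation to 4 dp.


Cov(X,Y) = -6.2400, Var(X) = 13.7600, Var(Y) = 7.7600
rho = Cov/(sqrt(VarX)*sqrt(VarY)) = -0.6039

-0.6039


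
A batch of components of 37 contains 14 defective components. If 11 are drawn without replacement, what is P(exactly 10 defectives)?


P(X=10) = C(14,10)*C(23,1) / C(37,11)
= 1001*23 / 854992152
= 23023/854992152 = 3289/122141736

3289/122141736


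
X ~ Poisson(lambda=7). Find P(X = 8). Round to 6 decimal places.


P(X=8) = e^(-7) * 7^8 / 8!
≈ 0.0009118819656 * 5764801 / 40320
≈ 0.130377

0.130377


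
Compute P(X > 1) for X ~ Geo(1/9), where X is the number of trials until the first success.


P(X > 1) = P(first 1 trials all fail) = (1-p)^1 = (8/9)^1 = 8/9

8/9


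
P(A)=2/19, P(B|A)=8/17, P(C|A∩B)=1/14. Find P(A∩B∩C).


P(A∩B∩C) = P(A) * P(B|A) * P(C|A∩B)
= 2/19 * 8/17 * 1/14
= 16/323 * 1/14 = 8/2261

8/2261


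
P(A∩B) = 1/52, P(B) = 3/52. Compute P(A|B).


P(A|B) = P(A∩B)/P(B) = (1/52)/(3/52) = 1/3

1/3


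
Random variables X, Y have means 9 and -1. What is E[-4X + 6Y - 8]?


E[-4X + 6Y - 8] = -4*E[X] + 6*E[Y] - 8
= (-4)*(9) + (6)*(-1) + (-8)
= -36 - 6 - 8 = -50

-50


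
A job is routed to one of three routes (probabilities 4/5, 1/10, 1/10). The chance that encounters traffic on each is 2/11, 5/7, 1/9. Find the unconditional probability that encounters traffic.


P(A) = P(A|B1)P(B1) + P(A|B2)P(B2) + P(A|B3)P(B3)
= 2/11*4/5 + 5/7*1/10 + 1/9*1/10
= 8/55 + 1/14 + 1/90 = 158/693

158/693


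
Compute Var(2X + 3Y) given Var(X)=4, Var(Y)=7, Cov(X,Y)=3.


Var(2X + 3Y) = 2^2*Var(X) + 3^2*Var(Y) + 2*2*3*Cov(X,Y)
= 4*4 + 9*7 + 12*3
= 16 + 63 + 36 = 115

115


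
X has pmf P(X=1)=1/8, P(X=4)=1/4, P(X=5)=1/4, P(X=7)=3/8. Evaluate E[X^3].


E[X^3] = sum(x^3 * P(x))
= 1*1/8 + 64*1/4 + 125*1/4 + 343*3/8
= 176

176


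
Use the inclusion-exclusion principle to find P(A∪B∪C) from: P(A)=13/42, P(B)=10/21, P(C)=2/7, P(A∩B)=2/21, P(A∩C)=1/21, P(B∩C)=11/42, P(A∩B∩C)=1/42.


P(A∪B∪C) = P(A)+P(B)+P(C) - P(AB)-P(AC)-P(BC) + P(ABC)
= 13/42+10/21+2/7 - 2/21-1/21-11/42 + 1/42
= 29/42

29/42


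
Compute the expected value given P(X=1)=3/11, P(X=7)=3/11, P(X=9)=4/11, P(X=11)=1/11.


E[X] = sum(x * P(x))
= 1*3/11 + 7*3/11 + 9*4/11 + 11*1/11
= 71/11

71/11


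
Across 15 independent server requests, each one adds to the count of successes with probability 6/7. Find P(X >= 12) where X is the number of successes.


P(X>=12) = P(X=12) + P(X=13) + P(X=14) + P(X=15)
= 141490851840/678223072849 + 195910410240/678223072849 + 1175462461440/4747561509943 + 470184984576/4747561509943
= 572493754368/678223072849

572493754368/678223072849


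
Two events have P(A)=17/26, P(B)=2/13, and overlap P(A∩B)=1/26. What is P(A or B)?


P(A∪B) = P(A) + P(B) - P(A∩B)
= 17/26 + 2/13 - 1/26 = 10/13

10/13


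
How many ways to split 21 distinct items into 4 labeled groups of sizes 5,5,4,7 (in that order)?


21! = 51090942171709440000
Denominator: 5!=120 * 5!=120 * 4!=24 * 7!=5040
Coefficient = 51090942171709440000 / 1741824000 = 29331862560

29331862560


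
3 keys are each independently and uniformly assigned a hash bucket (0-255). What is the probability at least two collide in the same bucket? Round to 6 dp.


P(all different) = prod((256-i)/256 for i=0..2) = 0.988312
P(at least one match) = 1 - 0.988312 = 0.011688

0.011688


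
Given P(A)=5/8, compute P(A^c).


P(A') = 1 - P(A) = 1 - 5/8 = 3/8

3/8


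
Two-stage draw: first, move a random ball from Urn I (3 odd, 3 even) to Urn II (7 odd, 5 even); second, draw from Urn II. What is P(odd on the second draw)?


P(transfer odd) = 3/6 = 1/2; P(transfer even) = 1/2
If odd transferred: Urn II has 8 odd of 13, so P(odd|odd moved) = 8/13
If even transferred: Urn II has 7 odd of 13, so P(odd|even moved) = 7/13
By total probability: P(odd) = 1/2*8/13 + 1/2*7/13 = 15/26

15/26


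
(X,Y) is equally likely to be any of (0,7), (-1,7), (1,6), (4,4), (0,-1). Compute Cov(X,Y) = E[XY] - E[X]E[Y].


E[X]=4/5, E[Y]=23/5, E[XY]=3
Cov(X,Y) = E[XY] - E[X]E[Y] = 3 - 4/5*23/5 = -17/25

-17/25


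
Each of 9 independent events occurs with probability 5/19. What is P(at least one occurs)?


P(at least one) = 1 - P(none)
P(none) = (1 - 5/19)^9 = (14/19)^9 = 20661046784/322687697779
P(at least one) = 1 - 20661046784/322687697779 = 302026650995/322687697779

302026650995/322687697779


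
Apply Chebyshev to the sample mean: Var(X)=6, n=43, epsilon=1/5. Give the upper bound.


Var(Xbar) = Var(X)/n = 6/43
Chebyshev: P(|Xbar-mu| >= 1/5) <= Var(Xbar)/(1/5)^2 = (6/43)/(1/25) = 150/43
Bound exceeds 1, so trivial bound: 1

1


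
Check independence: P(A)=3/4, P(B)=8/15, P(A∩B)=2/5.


P(A)*P(B) = 3/4*8/15 = 2/5
P(A∩B) = 2/5, which equals P(A)P(B), so independent

Yes, A and B are independent


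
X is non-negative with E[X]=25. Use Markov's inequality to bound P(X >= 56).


Markov: P(X >= a) <= E[X]/a
P(X >= 56) <= 25/56

25/56


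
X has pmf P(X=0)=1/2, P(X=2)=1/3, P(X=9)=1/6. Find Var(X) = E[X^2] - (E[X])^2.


E[X] = 13/6, E[X^2] = 89/6
Var(X) = E[X^2] - (E[X])^2 = 89/6 - (13/6)^2 = 365/36

365/36


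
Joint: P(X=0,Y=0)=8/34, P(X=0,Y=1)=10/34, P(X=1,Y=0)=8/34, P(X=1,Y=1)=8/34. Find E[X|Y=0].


P(Y=0) = 16/34
E[X|Y=0] = (0*8 + 1*8)/16 = 8/16 = 1/2

1/2


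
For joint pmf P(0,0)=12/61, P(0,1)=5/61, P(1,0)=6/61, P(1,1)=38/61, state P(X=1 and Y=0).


Read from table: P(X=1, Y=0) = 6/61

6/61


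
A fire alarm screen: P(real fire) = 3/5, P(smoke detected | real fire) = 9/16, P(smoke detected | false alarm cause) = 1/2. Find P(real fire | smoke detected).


P(A) = P(A|B)P(B) + P(A|B')P(B') = 9/16*3/5 + 1/2*2/5 = 43/80
P(B|A) = P(A|B)P(B)/P(A) = (27/80)/(43/80) = 27/43

27/43


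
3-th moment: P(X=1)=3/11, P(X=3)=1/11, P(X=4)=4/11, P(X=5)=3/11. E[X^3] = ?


E[X^3] = sum(x^3 * P(x))
= 1*3/11 + 27*1/11 + 64*4/11 + 125*3/11
= 661/11

661/11


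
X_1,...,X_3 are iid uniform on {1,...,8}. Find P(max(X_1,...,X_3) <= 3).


P(max <= 3) = P(all X_i <= 3) = (P(X_1 <= 3))^3
= (3/8)^3 = 27/512

27/512


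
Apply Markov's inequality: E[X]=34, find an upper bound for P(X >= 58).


Markov: P(X >= a) <= E[X]/a
P(X >= 58) <= 34/58 = 17/29

17/29


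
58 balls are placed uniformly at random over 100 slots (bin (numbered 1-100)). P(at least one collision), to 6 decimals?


P(all different) = prod((100-i)/100 for i=0..57) = 0.000000
P(at least one match) = 1 - 0.000000 = 1.000000

1.000000


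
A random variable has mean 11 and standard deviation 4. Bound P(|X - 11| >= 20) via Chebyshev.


k = 20/4 = 5
Chebyshev: P(|X-mu| >= k*sigma) <= 1/k^2 = 1/5^2 = 1/25

1/25


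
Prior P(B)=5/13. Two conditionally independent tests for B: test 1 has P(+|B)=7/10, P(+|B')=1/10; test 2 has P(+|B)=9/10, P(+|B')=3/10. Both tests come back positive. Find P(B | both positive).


After test 1: P(+) = 7/10*5/13 + 1/10*8/13 = 43/130
P(B|+) = (7/26)/(43/130) = 35/43
After test 2 (use post1 as new prior): P(+) = 9/10*35/43 + 3/10*8/43 = 339/430
P(B|+,+) = (63/86)/(339/430) = 105/113

105/113


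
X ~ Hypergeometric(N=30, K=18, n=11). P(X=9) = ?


P(X=9) = C(18,9)*C(12,2) / C(30,11)
= 48620*66 / 54627300
= 3208920/54627300 = 4114/70035

4114/70035


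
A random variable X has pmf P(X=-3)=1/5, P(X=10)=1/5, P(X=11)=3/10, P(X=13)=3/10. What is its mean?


E[X] = sum(x * P(x))
= -3*1/5 + 10*1/5 + 11*3/10 + 13*3/10
= 43/5

43/5


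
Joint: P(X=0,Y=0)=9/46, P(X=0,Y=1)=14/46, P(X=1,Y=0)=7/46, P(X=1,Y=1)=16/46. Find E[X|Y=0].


P(Y=0) = 16/46
E[X|Y=0] = (0*9 + 1*7)/16 = 7/16

7/16


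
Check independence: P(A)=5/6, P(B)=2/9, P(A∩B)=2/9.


P(A)*P(B) = 5/6*2/9 = 5/27
P(A∩B) = 2/9 != 5/27, so not independent

No, A and B are not independent


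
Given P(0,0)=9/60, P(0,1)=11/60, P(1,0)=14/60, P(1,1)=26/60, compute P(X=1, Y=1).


Read from table: P(X=1, Y=1) = 26/60 = 13/30

13/30


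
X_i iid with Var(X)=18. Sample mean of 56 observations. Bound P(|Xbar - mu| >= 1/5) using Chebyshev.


Var(Xbar) = Var(X)/n = 18/56
Chebyshev: P(|Xbar-mu| >= 1/5) <= Var(Xbar)/(1/5)^2 = (9/28)/(1/25) = 225/28
Bound exceeds 1, so trivial bound: 1

1


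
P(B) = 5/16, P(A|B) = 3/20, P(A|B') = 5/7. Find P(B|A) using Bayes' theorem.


P(A) = P(A|B)P(B) + P(A|B')P(B') = 3/20*5/16 + 5/7*11/16 = 241/448
P(B|A) = P(A|B)P(B)/P(A) = (3/64)/(241/448) = 21/241

21/241


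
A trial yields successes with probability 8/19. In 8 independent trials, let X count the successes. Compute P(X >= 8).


P(X>=8) = P(X=8)
= 16777216/16983563041
= 16777216/16983563041

16777216/16983563041


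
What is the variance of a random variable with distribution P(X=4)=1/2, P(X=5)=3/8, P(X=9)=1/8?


E[X] = 5, E[X^2] = 55/2
Var(X) = E[X^2] - (E[X])^2 = 55/2 - (5)^2 = 5/2

5/2


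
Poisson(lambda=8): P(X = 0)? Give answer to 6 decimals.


P(X=0) = e^(-8) * 8^0 / 0!
≈ 0.0003354626279 * 1 / 1
≈ 0.000335

0.000335


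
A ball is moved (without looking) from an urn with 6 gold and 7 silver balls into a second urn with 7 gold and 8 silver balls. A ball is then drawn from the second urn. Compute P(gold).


P(transfer gold) = 6/13; P(transfer silver) = 7/13
If gold transferred: Urn II has 8 gold of 16, so P(gold|gold moved) = 1/2
If silver transferred: Urn II has 7 gold of 16, so P(gold|silver moved) = 7/16
By total probability: P(gold) = 6/13*1/2 + 7/13*7/16 = 97/208

97/208


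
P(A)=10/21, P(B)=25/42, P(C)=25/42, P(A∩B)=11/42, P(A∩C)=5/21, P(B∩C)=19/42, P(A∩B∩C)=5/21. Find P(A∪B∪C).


P(A∪B∪C) = P(A)+P(B)+P(C) - P(AB)-P(AC)-P(BC) + P(ABC)
= 10/21+25/42+25/42 - 11/42-5/21-19/42 + 5/21
= 20/21

20/21


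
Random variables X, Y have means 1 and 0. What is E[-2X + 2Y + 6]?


E[-2X + 2Y + 6] = -2*E[X] + 2*E[Y] + 6
= (-2)*(1) + (2)*(0) + (6)
= -2 + 0 + 6 = 4

4


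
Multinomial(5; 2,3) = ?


5! = 120
Denominator: 2!=2 * 3!=6
Coefficient = 120 / 12 = 10

10


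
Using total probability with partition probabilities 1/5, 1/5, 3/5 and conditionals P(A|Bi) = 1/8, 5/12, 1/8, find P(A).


P(A) = P(A|B1)P(B1) + P(A|B2)P(B2) + P(A|B3)P(B3)
= 1/8*1/5 + 5/12*1/5 + 1/8*3/5
= 1/40 + 1/12 + 3/40 = 11/60

11/60


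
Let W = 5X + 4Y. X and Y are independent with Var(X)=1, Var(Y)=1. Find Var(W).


Independence => Cov(X,Y)=0
Var(5X + 4Y) = 5^2*Var(X) + 4^2*Var(Y)
= 25*1 + 16*1 = 41

41


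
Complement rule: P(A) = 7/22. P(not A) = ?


P(A') = 1 - P(A) = 1 - 7/22 = 15/22

15/22


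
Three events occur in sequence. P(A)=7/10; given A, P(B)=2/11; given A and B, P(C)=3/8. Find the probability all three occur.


P(A∩B∩C) = P(A) * P(B|A) * P(C|A∩B)
= 7/10 * 2/11 * 3/8
= 7/55 * 3/8 = 21/440

21/440


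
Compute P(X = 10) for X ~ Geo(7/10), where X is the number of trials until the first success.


P(X=10) = (1-p)^9 * p = (3/10)^9 * 7/10
= 19683/1000000000 * 7/10 = 137781/10000000000

137781/10000000000


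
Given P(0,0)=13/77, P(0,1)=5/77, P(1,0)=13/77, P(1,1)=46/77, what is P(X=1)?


P(X=1) = P(1,0)+P(1,1) = 13/77 + 46/77 = 59/77

59/77


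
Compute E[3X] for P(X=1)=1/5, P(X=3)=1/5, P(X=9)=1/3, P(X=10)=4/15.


E[3X] = sum(g(x)*P(x))
= 3*1/5 + 9*1/5 + 27*1/3 + 30*4/15
= 97/5

97/5


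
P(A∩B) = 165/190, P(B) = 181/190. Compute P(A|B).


P(A|B) = P(A∩B)/P(B) = (165/190)/(181/190) = 165/181

165/181


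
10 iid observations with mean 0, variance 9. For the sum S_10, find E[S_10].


E[S_n] = n*E[X_1] = 10*0 = 0

0


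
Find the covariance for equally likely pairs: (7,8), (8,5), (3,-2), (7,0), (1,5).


E[X]=26/5, E[Y]=16/5, E[XY]=19
Cov(X,Y) = E[XY] - E[X]E[Y] = 19 - 26/5*16/5 = 59/25

59/25


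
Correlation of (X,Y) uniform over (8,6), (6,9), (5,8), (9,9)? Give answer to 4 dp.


Cov(X,Y) = -0.2500, Var(X) = 2.5000, Var(Y) = 1.5000
rho = Cov/(sqrt(VarX)*sqrt(VarY)) = -0.1291

-0.1291


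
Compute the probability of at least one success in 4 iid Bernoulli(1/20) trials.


P(at least one) = 1 - P(none)
P(none) = (1 - 1/20)^4 = (19/20)^4 = 130321/160000
P(at least one) = 1 - 130321/160000 = 29679/160000

29679/160000


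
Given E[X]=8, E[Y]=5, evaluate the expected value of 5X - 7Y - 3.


E[5X - 7Y - 3] = 5*E[X] - 7*E[Y] - 3
= (5)*(8) + (-7)*(5) + (-3)
= 40 - 35 - 3 = 2

2


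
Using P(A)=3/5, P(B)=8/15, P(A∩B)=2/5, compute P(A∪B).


P(A∪B) = P(A) + P(B) - P(A∩B)
= 3/5 + 8/15 - 2/5 = 11/15

11/15


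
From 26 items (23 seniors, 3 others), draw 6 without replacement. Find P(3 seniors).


P(X=3) = C(23,3)*C(3,3) / C(26,6)
= 1771*1 / 230230
= 1771/230230 = 1/130

1/130


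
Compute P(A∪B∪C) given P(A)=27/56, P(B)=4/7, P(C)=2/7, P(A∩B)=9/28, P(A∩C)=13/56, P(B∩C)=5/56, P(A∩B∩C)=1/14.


P(A∪B∪C) = P(A)+P(B)+P(C) - P(AB)-P(AC)-P(BC) + P(ABC)
= 27/56+4/7+2/7 - 9/28-13/56-5/56 + 1/14
= 43/56

43/56


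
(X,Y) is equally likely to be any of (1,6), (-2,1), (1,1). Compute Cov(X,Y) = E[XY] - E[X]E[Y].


E[X]=0, E[Y]=8/3, E[XY]=5/3
Cov(X,Y) = E[XY] - E[X]E[Y] = 5/3 - 0*8/3 = 5/3

5/3


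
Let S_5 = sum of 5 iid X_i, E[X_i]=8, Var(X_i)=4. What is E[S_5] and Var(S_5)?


E[S_n] = n*mu = 5*8 = 40
Var(S_n) = n*sigma^2 = 5*4 = 20

E[S_5]=40, Var(S_5)=20


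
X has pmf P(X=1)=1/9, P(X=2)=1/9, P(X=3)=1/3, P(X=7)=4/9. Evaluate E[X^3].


E[X^3] = sum(x^3 * P(x))
= 1*1/9 + 8*1/9 + 27*1/3 + 343*4/9
= 1462/9

1462/9


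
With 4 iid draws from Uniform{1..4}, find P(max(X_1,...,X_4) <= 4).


P(max <= 4) = P(all X_i <= 4) = (P(X_1 <= 4))^4
= (4/4)^4 = 1^4 = 1

1


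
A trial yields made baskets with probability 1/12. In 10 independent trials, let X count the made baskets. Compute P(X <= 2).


P(X<=2) = P(X=0) + P(X=1) + P(X=2)
= 25937424601/61917364224 + 11789738455/30958682112 + 1071794405/6879707136
= 4930254263/5159780352

4930254263/5159780352


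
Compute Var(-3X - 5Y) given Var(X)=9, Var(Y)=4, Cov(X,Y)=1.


Var(-3X - 5Y) = (-3)^2*Var(X) + (-5)^2*Var(Y) + 2*(-3)*(-5)*Cov(X,Y)
= 9*9 + 25*4 + 30*1
= 81 + 100 + 30 = 211

211


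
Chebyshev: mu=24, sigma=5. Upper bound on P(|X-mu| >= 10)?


k = 10/5 = 2
Chebyshev: P(|X-mu| >= k*sigma) <= 1/k^2 = 1/2^2 = 1/4

1/4


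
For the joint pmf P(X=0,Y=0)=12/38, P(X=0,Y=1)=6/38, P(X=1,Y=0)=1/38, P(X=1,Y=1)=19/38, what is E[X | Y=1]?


P(Y=1) = 25/38
E[X|Y=1] = (0*6 + 1*19)/25 = 19/25

19/25


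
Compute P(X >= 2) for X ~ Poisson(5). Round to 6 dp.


P(X>=2) = 1 - P(X<=1) = 1 - (e^(-5)*5^0/0! + e^(-5)*5^1/1!)
≈ 1 - (0.0067379470 + 0.0336897350)
= 1 - 0.0404276820 = 0.9595723180
≈ 0.959572

0.959572


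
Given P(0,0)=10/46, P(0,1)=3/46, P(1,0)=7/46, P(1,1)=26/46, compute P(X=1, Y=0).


Read from table: P(X=1, Y=0) = 7/46

7/46


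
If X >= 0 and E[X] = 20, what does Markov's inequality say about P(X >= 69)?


Markov: P(X >= a) <= E[X]/a
P(X >= 69) <= 20/69

20/69


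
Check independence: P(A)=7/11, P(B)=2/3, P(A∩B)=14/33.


P(A)*P(B) = 7/11*2/3 = 14/33
P(A∩B) = 14/33, which equals P(A)P(B), so independent

Yes, A and B are independent


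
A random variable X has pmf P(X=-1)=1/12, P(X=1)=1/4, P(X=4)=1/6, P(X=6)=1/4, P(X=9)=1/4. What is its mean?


E[X] = sum(x * P(x))
= -1*1/12 + 1*1/4 + 4*1/6 + 6*1/4 + 9*1/4
= 55/12

55/12


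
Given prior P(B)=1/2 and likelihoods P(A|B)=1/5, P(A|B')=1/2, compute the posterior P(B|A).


P(A) = P(A|B)P(B) + P(A|B')P(B') = 1/5*1/2 + 1/2*1/2 = 7/20
P(B|A) = P(A|B)P(B)/P(A) = (1/10)/(7/20) = 2/7

2/7


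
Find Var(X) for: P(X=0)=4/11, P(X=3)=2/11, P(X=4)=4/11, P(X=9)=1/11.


E[X] = 31/11, E[X^2] = 163/11
Var(X) = E[X^2] - (E[X])^2 = 163/11 - (31/11)^2 = 832/121

832/121


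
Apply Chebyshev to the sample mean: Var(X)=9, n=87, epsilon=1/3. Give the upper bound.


Var(Xbar) = Var(X)/n = 9/87
Chebyshev: P(|Xbar-mu| >= 1/3) <= Var(Xbar)/(1/3)^2 = (3/29)/(1/9) = 27/29

27/29


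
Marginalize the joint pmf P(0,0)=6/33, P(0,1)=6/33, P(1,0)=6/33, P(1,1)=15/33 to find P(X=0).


P(X=0) = P(0,0)+P(0,1) = 6/33 + 6/33 = 12/33 = 4/11

4/11


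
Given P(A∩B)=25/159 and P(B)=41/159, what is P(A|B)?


P(A|B) = P(A∩B)/P(B) = (25/159)/(41/159) = 25/41

25/41


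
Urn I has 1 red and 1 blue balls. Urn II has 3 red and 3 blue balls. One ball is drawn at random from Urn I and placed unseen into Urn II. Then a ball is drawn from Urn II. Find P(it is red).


P(transfer red) = 1/2; P(transfer blue) = 1/2
If red transferred: Urn II has 4 red of 7, so P(red|red moved) = 4/7
If blue transferred: Urn II has 3 red of 7, so P(red|blue moved) = 3/7
By total probability: P(red) = 1/2*4/7 + 1/2*3/7 = 1/2

1/2


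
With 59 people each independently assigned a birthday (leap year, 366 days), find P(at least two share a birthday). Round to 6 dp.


P(all different) = prod((366-i)/366 for i=0..58) = 0.007112
P(at least one match) = 1 - 0.007112 = 0.992888

0.992888


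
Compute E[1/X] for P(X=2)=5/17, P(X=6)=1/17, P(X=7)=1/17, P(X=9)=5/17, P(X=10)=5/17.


E[1/X] = sum(g(x)*P(x))
= 1/2*5/17 + 1/6*1/17 + 1/7*1/17 + 1/9*5/17 + 1/10*5/17
= 487/2142

487/2142


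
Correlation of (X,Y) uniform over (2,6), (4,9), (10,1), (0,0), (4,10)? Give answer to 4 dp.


Cov(X,Y) = -1.2000, Var(X) = 11.2000, Var(Y) = 16.5600
rho = Cov/(sqrt(VarX)*sqrt(VarY)) = -0.0881

-0.0881


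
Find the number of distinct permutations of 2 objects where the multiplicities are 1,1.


2! = 2
Denominator: 1!=1 * 1!=1
Coefficient = 2 / 1 = 2

2


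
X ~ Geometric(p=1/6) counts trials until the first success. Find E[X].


For geometric (trials until first success), E[X] = 1/p = 1/(1/6) = 6

6


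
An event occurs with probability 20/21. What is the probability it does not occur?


P(A') = 1 - P(A) = 1 - 20/21 = 1/21

1/21


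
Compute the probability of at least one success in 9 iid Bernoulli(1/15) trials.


P(at least one) = 1 - P(none)
P(none) = (1 - 1/15)^9 = (14/15)^9 = 20661046784/38443359375
P(at least one) = 1 - 20661046784/38443359375 = 17782312591/38443359375

17782312591/38443359375


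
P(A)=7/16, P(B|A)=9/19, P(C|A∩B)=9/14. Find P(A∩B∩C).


P(A∩B∩C) = P(A) * P(B|A) * P(C|A∩B)
= 7/16 * 9/19 * 9/14
= 63/304 * 9/14 = 81/608

81/608


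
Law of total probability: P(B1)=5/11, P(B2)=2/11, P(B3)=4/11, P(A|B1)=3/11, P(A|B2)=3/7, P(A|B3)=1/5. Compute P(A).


P(A) = P(A|B1)P(B1) + P(A|B2)P(B2) + P(A|B3)P(B3)
= 3/11*5/11 + 3/7*2/11 + 1/5*4/11
= 15/121 + 6/77 + 4/55 = 1163/4235

1163/4235


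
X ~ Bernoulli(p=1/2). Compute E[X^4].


For Bernoulli: X in {0,1}
E[X^4] = 0^4*(1-1/2) + 1^4*1/2 = 1/2

1/2


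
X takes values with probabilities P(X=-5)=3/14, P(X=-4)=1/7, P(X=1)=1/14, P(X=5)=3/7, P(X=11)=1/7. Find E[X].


E[X] = sum(x * P(x))
= -5*3/14 - 4*1/7 + 1*1/14 + 5*3/7 + 11*1/7
= 15/7

15/7


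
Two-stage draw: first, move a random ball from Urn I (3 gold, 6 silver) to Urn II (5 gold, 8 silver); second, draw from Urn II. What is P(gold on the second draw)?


P(transfer gold) = 3/9 = 1/3; P(transfer silver) = 2/3
If gold transferred: Urn II has 6 gold of 14, so P(gold|gold moved) = 3/7
If silver transferred: Urn II has 5 gold of 14, so P(gold|silver moved) = 5/14
By total probability: P(gold) = 1/3*3/7 + 2/3*5/14 = 8/21

8/21


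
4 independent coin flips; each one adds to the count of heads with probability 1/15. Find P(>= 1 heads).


P(at least one) = 1 - P(none)
P(none) = (1 - 1/15)^4 = (14/15)^4 = 38416/50625
P(at least one) = 1 - 38416/50625 = 12209/50625

12209/50625


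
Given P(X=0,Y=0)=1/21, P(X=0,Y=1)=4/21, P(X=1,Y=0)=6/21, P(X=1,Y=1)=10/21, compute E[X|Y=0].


P(Y=0) = 7/21
E[X|Y=0] = (0*1 + 1*6)/7 = 6/7

6/7


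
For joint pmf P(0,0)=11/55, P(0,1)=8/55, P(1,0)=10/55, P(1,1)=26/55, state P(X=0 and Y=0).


Read from table: P(X=0, Y=0) = 11/55 = 1/5

1/5


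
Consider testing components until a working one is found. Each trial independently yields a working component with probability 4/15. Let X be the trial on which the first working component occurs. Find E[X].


For geometric (trials until first success), E[X] = 1/p = 1/(4/15) = 15/4

15/4


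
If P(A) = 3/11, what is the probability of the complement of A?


P(A') = 1 - P(A) = 1 - 3/11 = 8/11

8/11


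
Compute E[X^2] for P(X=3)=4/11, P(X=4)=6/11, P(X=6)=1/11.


E[X^2] = sum(g(x)*P(x))
= 9*4/11 + 16*6/11 + 36*1/11
= 168/11

168/11


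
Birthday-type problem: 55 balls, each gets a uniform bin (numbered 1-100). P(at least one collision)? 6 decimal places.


P(all different) = prod((100-i)/100 for i=0..54) = 0.000000
P(at least one match) = 1 - 0.000000 = 1.000000

1.000000


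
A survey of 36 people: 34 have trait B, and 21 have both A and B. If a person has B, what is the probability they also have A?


P(A|B) = P(A∩B)/P(B) = (21/36)/(34/36) = 21/34

21/34


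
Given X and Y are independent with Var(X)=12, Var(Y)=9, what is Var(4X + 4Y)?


Independence => Cov(X,Y)=0
Var(4X + 4Y) = 4^2*Var(X) + 4^2*Var(Y)
= 16*12 + 16*9 = 336

336


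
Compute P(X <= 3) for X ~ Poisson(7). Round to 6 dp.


P(X<=3) = e^(-7)*7^0/0! + e^(-7)*7^1/1! + e^(-7)*7^2/2! + e^(-7)*7^3/3!
≈ 0.0009118820 + 0.0063831738 + 0.0223411082 + 0.0521292524
= 0.0817654164
≈ 0.081765

0.081765


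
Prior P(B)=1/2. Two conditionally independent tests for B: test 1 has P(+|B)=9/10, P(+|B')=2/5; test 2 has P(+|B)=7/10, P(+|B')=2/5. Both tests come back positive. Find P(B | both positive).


After test 1: P(+) = 9/10*1/2 + 2/5*1/2 = 13/20
P(B|+) = (9/20)/(13/20) = 9/13
After test 2 (use post1 as new prior): P(+) = 7/10*9/13 + 2/5*4/13 = 79/130
P(B|+,+) = (63/130)/(79/130) = 63/79

63/79


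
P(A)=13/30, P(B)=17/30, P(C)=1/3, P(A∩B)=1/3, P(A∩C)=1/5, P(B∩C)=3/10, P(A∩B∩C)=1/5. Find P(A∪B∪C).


P(A∪B∪C) = P(A)+P(B)+P(C) - P(AB)-P(AC)-P(BC) + P(ABC)
= 13/30+17/30+1/3 - 1/3-1/5-3/10 + 1/5
= 7/10

7/10


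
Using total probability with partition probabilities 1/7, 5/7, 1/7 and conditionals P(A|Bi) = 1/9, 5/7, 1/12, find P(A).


P(A) = P(A|B1)P(B1) + P(A|B2)P(B2) + P(A|B3)P(B3)
= 1/9*1/7 + 5/7*5/7 + 1/12*1/7
= 1/63 + 25/49 + 1/84 = 949/1764

949/1764


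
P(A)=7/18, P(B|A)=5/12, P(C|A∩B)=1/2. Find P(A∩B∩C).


P(A∩B∩C) = P(A) * P(B|A) * P(C|A∩B)
= 7/18 * 5/12 * 1/2
= 35/216 * 1/2 = 35/432

35/432


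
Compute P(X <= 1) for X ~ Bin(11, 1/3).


P(X<=1) = P(X=0) + P(X=1)
= 2048/177147 + 11264/177147
= 13312/177147

13312/177147


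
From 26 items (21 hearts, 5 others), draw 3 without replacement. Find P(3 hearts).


P(X=3) = C(21,3)*C(5,0) / C(26,3)
= 1330*1 / 2600
= 1330/2600 = 133/260

133/260


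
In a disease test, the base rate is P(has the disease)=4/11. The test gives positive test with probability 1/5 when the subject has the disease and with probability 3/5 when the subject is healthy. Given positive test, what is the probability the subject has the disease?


P(A) = P(A|B)P(B) + P(A|B')P(B') = 1/5*4/11 + 3/5*7/11 = 5/11
P(B|A) = P(A|B)P(B)/P(A) = (4/55)/(5/11) = 4/25

4/25


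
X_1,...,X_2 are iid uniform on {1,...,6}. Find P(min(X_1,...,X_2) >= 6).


P(min >= 6) = P(all X_i >= 6) = (P(X_1 >= 6))^2
= (1/6)^2 = 1/36

1/36


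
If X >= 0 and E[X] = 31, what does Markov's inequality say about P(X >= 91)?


Markov: P(X >= a) <= E[X]/a
P(X >= 91) <= 31/91

31/91


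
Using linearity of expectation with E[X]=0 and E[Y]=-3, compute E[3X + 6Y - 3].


E[3X + 6Y - 3] = 3*E[X] + 6*E[Y] - 3
= (3)*(0) + (6)*(-3) + (-3)
= 0 - 18 - 3 = -21

-21


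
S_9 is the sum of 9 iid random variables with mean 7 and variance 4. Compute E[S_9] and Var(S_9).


E[S_n] = n*mu = 9*7 = 63
Var(S_n) = n*sigma^2 = 9*4 = 36

E[S_9]=63, Var(S_9)=36


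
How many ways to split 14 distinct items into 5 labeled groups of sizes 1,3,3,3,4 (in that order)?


14! = 87178291200
Denominator: 1!=1 * 3!=6 * 3!=6 * 3!=6 * 4!=24
Coefficient = 87178291200 / 5184 = 16816800

16816800


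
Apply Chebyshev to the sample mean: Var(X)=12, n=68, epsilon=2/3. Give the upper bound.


Var(Xbar) = Var(X)/n = 12/68
Chebyshev: P(|Xbar-mu| >= 2/3) <= Var(Xbar)/(2/3)^2 = (3/17)/(4/9) = 27/68

27/68


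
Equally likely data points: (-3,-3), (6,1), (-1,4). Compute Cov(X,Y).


E[X]=2/3, E[Y]=2/3, E[XY]=11/3
Cov(X,Y) = E[XY] - E[X]E[Y] = 11/3 - 2/3*2/3 = 29/9

29/9


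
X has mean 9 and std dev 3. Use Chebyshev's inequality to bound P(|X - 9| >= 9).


k = 9/3 = 3
Chebyshev: P(|X-mu| >= k*sigma) <= 1/k^2 = 1/3^2 = 1/9

1/9


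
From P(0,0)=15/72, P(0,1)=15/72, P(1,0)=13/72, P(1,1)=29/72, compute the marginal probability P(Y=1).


P(Y=1) = P(0,1)+P(1,1) = 15/72 + 29/72 = 44/72 = 11/18

11/18


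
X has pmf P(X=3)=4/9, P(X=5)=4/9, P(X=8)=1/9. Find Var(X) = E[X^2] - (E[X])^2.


E[X] = 40/9, E[X^2] = 200/9
Var(X) = E[X^2] - (E[X])^2 = 200/9 - (40/9)^2 = 200/81

200/81


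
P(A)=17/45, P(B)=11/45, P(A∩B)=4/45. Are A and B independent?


P(A)*P(B) = 17/45*11/45 = 187/2025
P(A∩B) = 4/45 != 187/2025, so not independent

No, A and B are not independent


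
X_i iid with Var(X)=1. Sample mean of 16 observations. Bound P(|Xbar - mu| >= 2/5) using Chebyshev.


Var(Xbar) = Var(X)/n = 1/16
Chebyshev: P(|Xbar-mu| >= 2/5) <= Var(Xbar)/(2/5)^2 = (1/16)/(4/25) = 25/64

25/64


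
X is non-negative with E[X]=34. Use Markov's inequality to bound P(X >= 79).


Markov: P(X >= a) <= E[X]/a
P(X >= 79) <= 34/79

34/79


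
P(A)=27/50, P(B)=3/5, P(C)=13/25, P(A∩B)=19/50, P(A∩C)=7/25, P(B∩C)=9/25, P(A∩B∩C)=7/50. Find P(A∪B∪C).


P(A∪B∪C) = P(A)+P(B)+P(C) - P(AB)-P(AC)-P(BC) + P(ABC)
= 27/50+3/5+13/25 - 19/50-7/25-9/25 + 7/50
= 39/50

39/50


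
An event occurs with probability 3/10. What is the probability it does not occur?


P(A') = 1 - P(A) = 1 - 3/10 = 7/10

7/10


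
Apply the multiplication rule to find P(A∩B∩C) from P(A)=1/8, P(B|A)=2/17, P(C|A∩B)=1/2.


P(A∩B∩C) = P(A) * P(B|A) * P(C|A∩B)
= 1/8 * 2/17 * 1/2
= 1/68 * 1/2 = 1/136

1/136


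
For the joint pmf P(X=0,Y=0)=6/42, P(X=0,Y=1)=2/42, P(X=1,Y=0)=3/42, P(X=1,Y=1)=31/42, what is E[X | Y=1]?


P(Y=1) = 33/42
E[X|Y=1] = (0*2 + 1*31)/33 = 31/33

31/33


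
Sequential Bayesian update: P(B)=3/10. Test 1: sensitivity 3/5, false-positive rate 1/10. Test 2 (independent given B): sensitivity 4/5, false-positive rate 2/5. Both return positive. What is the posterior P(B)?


After test 1: P(+) = 3/5*3/10 + 1/10*7/10 = 1/4
P(B|+) = (9/50)/(1/4) = 18/25
After test 2 (use post1 as new prior): P(+) = 4/5*18/25 + 2/5*7/25 = 86/125
P(B|+,+) = (72/125)/(86/125) = 36/43

36/43


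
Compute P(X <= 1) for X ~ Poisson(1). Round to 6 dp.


P(X<=1) = e^(-1)*1^0/0! + e^(-1)*1^1/1!
≈ 0.3678794412 + 0.3678794412
= 0.7357588824
≈ 0.735759

0.735759


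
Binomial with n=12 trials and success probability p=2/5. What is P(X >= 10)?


P(X>=10) = P(X=10) + P(X=11) + P(X=12)
= 608256/244140625 + 73728/244140625 + 4096/244140625
= 137216/48828125

137216/48828125


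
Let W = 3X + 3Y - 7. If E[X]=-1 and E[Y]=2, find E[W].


E[3X + 3Y - 7] = 3*E[X] + 3*E[Y] - 7
= (3)*(-1) + (3)*(2) + (-7)
= -3 + 6 - 7 = -4

-4


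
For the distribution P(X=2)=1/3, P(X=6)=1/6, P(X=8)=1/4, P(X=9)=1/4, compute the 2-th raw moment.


E[X^2] = sum(x^2 * P(x))
= 4*1/3 + 36*1/6 + 64*1/4 + 81*1/4
= 523/12

523/12


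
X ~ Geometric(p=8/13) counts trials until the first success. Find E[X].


For geometric (trials until first success), E[X] = 1/p = 1/(8/13) = 13/8

13/8


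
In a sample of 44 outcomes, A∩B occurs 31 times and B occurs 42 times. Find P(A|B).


P(A|B) = P(A∩B)/P(B) = (31/44)/(42/44) = 31/42

31/42


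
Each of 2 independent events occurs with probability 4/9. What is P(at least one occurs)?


P(at least one) = 1 - P(none)
P(none) = (1 - 4/9)^2 = (5/9)^2 = 25/81
P(at least one) = 1 - 25/81 = 56/81

56/81


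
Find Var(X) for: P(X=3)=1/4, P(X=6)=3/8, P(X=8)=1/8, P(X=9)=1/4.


E[X] = 25/4, E[X^2] = 44
Var(X) = E[X^2] - (E[X])^2 = 44 - (25/4)^2 = 79/16

79/16


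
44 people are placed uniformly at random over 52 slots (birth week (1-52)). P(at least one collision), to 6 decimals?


P(all different) = prod((52-i)/52 for i=0..43) = 0.000000
P(at least one match) = 1 - 0.000000 = 1.000000

1.000000


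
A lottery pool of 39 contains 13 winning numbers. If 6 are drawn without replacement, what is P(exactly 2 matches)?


P(X=2) = C(13,2)*C(26,4) / C(39,6)
= 78*14950 / 3262623
= 1166100/3262623 = 29900/83657

29900/83657


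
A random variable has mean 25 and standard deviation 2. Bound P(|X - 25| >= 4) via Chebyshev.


k = 4/2 = 2
Chebyshev: P(|X-mu| >= k*sigma) <= 1/k^2 = 1/2^2 = 1/4

1/4


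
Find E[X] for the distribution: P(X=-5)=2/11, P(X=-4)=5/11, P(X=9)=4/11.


E[X] = sum(x * P(x))
= -5*2/11 - 4*5/11 + 9*4/11
= 6/11

6/11


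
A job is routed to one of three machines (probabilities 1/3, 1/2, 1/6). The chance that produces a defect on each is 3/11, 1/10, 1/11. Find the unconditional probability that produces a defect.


P(A) = P(A|B1)P(B1) + P(A|B2)P(B2) + P(A|B3)P(B3)
= 3/11*1/3 + 1/10*1/2 + 1/11*1/6
= 1/11 + 1/20 + 1/66 = 103/660

103/660


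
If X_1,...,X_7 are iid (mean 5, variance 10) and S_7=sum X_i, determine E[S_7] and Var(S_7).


E[S_n] = n*mu = 7*5 = 35
Var(S_n) = n*sigma^2 = 7*10 = 70

E[S_7]=35, Var(S_7)=70


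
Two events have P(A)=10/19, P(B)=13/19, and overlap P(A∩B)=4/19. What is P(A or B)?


P(A∪B) = P(A) + P(B) - P(A∩B)
= 10/19 + 13/19 - 4/19 = 1

1


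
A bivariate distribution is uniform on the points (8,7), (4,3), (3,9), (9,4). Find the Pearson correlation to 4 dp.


Cov(X,Y) = -1.7500, Var(X) = 6.5000, Var(Y) = 5.6875
rho = Cov/(sqrt(VarX)*sqrt(VarY)) = -0.2878

-0.2878


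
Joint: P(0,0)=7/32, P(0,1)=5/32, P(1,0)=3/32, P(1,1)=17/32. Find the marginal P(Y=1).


P(Y=1) = P(0,1)+P(1,1) = 5/32 + 17/32 = 22/32 = 11/16

11/16


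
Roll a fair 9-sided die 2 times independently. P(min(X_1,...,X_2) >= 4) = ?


P(min >= 4) = P(all X_i >= 4) = (P(X_1 >= 4))^2
= (6/9)^2 = (2/3)^2 = 4/9

4/9


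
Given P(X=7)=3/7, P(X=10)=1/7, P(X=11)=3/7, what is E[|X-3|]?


E[|X-3|] = sum(g(x)*P(x))
= 4*3/7 + 7*1/7 + 8*3/7
= 43/7

43/7


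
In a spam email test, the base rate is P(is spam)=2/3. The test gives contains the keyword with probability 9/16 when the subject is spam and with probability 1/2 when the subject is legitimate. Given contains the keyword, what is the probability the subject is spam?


P(A) = P(A|B)P(B) + P(A|B')P(B') = 9/16*2/3 + 1/2*1/3 = 13/24
P(B|A) = P(A|B)P(B)/P(A) = (3/8)/(13/24) = 9/13

9/13


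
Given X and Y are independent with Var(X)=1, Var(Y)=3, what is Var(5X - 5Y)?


Independence => Cov(X,Y)=0
Var(5X - 5Y) = 5^2*Var(X) + (-5)^2*Var(Y)
= 25*1 + 25*3 = 100

100


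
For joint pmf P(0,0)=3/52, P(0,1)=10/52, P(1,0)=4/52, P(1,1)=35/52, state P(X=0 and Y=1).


Read from table: P(X=0, Y=1) = 10/52 = 5/26

5/26


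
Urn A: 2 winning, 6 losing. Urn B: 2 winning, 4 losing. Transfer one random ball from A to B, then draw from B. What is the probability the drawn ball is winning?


P(transfer winning) = 2/8 = 1/4; P(transfer losing) = 3/4
If winning transferred: Urn II has 3 winning of 7, so P(winning|winning moved) = 3/7
If losing transferred: Urn II has 2 winning of 7, so P(winning|losing moved) = 2/7
By total probability: P(winning) = 1/4*3/7 + 3/4*2/7 = 9/28

9/28


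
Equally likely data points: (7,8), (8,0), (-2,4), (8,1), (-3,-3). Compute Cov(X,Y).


E[X]=18/5, E[Y]=2, E[XY]=13
Cov(X,Y) = E[XY] - E[X]E[Y] = 13 - 18/5*2 = 29/5

29/5


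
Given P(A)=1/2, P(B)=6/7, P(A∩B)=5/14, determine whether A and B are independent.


P(A)*P(B) = 1/2*6/7 = 3/7
P(A∩B) = 5/14 != 3/7, so not independent

No, A and B are not independent


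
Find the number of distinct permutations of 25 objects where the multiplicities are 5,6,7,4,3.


25! = 15511210043330985984000000
Denominator: 5!=120 * 6!=720 * 7!=5040 * 4!=24 * 3!=6
Coefficient = 15511210043330985984000000 / 62705664000 = 247365374256000

247365374256000


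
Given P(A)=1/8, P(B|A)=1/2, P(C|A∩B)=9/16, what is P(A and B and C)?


P(A∩B∩C) = P(A) * P(B|A) * P(C|A∩B)
= 1/8 * 1/2 * 9/16
= 1/16 * 9/16 = 9/256

9/256


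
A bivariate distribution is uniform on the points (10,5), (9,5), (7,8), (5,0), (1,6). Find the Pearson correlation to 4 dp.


Cov(X,Y) = 0.6800, Var(X) = 10.2400, Var(Y) = 6.9600
rho = Cov/(sqrt(VarX)*sqrt(VarY)) = 0.0805

0.0805


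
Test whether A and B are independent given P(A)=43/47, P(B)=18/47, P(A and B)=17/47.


P(A)*P(B) = 43/47*18/47 = 774/2209
P(A∩B) = 17/47 != 774/2209, so not independent

No, A and B are not independent


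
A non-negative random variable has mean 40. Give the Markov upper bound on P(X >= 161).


Markov: P(X >= a) <= E[X]/a
P(X >= 161) <= 40/161

40/161
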